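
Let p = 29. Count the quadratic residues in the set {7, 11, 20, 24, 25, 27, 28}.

(7/29) = +1 → QR.
(11/29) = -1 → non-residue.
(20/29) = +1 → QR.
(24/29) = +1 → QR.
(25/29) = +1 → QR.
(27/29) = -1 → non-residue.
(28/29) = +1 → QR.
Total quadratic residues among the 7: 5.

5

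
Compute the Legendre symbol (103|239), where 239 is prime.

Reciprocity: 103 ≡ 3 and 239 ≡ 3 (mod 4), so (103/239) = −(239/103).
Reduce top mod 103: now compute (33/103).
Reciprocity: 33 ≡ 1 and 103 ≡ 3 (mod 4), so (33/103) = +(103/33).
Reduce top mod 33: now compute (4/33).
Pull out 2^2: since 33 ≡ 1 (mod 8), (2/33) = +1, so (2/33)^2 = +1.
Reached (1/33) = 1. Collecting the sign flips along the way, the symbol is -1.

-1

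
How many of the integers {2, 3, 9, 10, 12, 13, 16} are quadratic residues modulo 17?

(2/17) = +1 → QR.
(3/17) = -1 → non-residue.
(9/17) = +1 → QR.
(10/17) = -1 → non-residue.
(12/17) = -1 → non-residue.
(13/17) = +1 → QR.
(16/17) = +1 → QR.
Total quadratic residues among the 7: 4.

4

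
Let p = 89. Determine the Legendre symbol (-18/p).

1

First reduce: -18 ≡ 71 (mod 89).
Reciprocity: 71 ≡ 3 and 89 ≡ 1 (mod 4), so (71/89) = +(89/71).
Reduce top mod 71: now compute (18/71).
Pull out 2: since 71 ≡ 7 (mod 8), (2/71) = +1.
Reciprocity: 9 ≡ 1 and 71 ≡ 3 (mod 4), so (9/71) = +(71/9).
Reduce top mod 9: now compute (8/9).
Pull out 2^3: since 9 ≡ 1 (mod 8), (2/9) = +1, so (2/9)^3 = +1.
Reached (1/9) = 1. Collecting the sign flips along the way, the symbol is +1.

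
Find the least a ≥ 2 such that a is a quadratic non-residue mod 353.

(2/353) = +1, so 2 is a residue.
(3/353) = −1, so 3 is the smallest positive non-residue mod 353.

3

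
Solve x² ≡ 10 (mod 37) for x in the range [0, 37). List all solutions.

37 ≡ 1 (mod 4), so we find a root by search.
Trying successive values, 11² = 121 ≡ 10 (mod 37). The other root is 37 − 11 = 26.

11, 26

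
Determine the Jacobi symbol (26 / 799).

Pull out 2: since 799 ≡ 7 (mod 8), (2/799) = +1.
Reciprocity: 13 ≡ 1 and 799 ≡ 3 (mod 4), so (13/799) = +(799/13).
Reduce top mod 13: now compute (6/13).
Pull out 2: since 13 ≡ 5 (mod 8), (2/13) = -1.
Reciprocity: 3 ≡ 3 and 13 ≡ 1 (mod 4), so (3/13) = +(13/3).
Reduce top mod 3: now compute (1/3).
Reached (1/3) = 1. Collecting the sign flips along the way, the symbol is -1.

-1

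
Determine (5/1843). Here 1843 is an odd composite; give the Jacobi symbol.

Reciprocity: 5 ≡ 1 and 1843 ≡ 3 (mod 4), so (5/1843) = +(1843/5).
Reduce top mod 5: now compute (3/5).
Reciprocity: 3 ≡ 3 and 5 ≡ 1 (mod 4), so (3/5) = +(5/3).
Reduce top mod 3: now compute (2/3).
Pull out 2: since 3 ≡ 3 (mod 8), (2/3) = -1.
Reached (1/3) = 1. Collecting the sign flips along the way, the symbol is -1.

-1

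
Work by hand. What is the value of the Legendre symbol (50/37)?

First reduce: 50 ≡ 13 (mod 37).
Reciprocity: 13 ≡ 1 and 37 ≡ 1 (mod 4), so (13/37) = +(37/13).
Reduce top mod 13: now compute (11/13).
Reciprocity: 11 ≡ 3 and 13 ≡ 1 (mod 4), so (11/13) = +(13/11).
Reduce top mod 11: now compute (2/11).
Pull out 2: since 11 ≡ 3 (mod 8), (2/11) = -1.
Reached (1/11) = 1. Collecting the sign flips along the way, the symbol is -1.

-1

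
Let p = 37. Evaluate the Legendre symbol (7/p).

1

Euler's criterion: (7/37) ≡ 7^18 (mod 37).
7^2 ≡ 12 (mod 37)
7^4 ≡ 33 (mod 37)
7^8 ≡ 16 (mod 37)
7^16 ≡ 34 (mod 37)
7^18 = 7^(16+2) ≡ 1 (mod 37).
Result is 1, so (7/37) = 1.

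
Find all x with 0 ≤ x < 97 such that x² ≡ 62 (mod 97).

16, 81

97 ≡ 1 (mod 4), so we find a root by search.
Trying successive values, 16² = 256 ≡ 62 (mod 97). The other root is 97 − 16 = 81.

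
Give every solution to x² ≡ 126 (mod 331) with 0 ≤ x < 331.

78, 253

Since 331 ≡ 3 (mod 4), a square root of 126 is 126^((331+1)/4) = 126^83 mod 331.
Repeated squaring: 126^2≡319, 126^4≡144, 126^8≡214, 126^16≡118, 126^32≡22, 126^64≡153 (mod 331).
126^83 = 126^(64+16+2+1) ≡ 253 (mod 331).
Check: 253² = 64009 ≡ 126 (mod 331). The two roots are 78 and 253.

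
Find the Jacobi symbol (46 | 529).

0

Pull out 2: since 529 ≡ 1 (mod 8), (2/529) = +1.
Reciprocity: 23 ≡ 3 and 529 ≡ 1 (mod 4), so (23/529) = +(529/23).
Reduce top mod 23: now compute (0/23).
Top reduces to 0: gcd > 1, so the symbol is 0.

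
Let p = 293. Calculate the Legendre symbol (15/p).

1

Reciprocity: 15 ≡ 3 and 293 ≡ 1 (mod 4), so (15/293) = +(293/15).
Reduce top mod 15: now compute (8/15).
Pull out 2^3: since 15 ≡ 7 (mod 8), (2/15) = +1, so (2/15)^3 = +1.
Reached (1/15) = 1. Collecting the sign flips along the way, the symbol is +1.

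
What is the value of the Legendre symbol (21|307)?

Reciprocity: 21 ≡ 1 and 307 ≡ 3 (mod 4), so (21/307) = +(307/21).
Reduce top mod 21: now compute (13/21).
Reciprocity: 13 ≡ 1 and 21 ≡ 1 (mod 4), so (13/21) = +(21/13).
Reduce top mod 13: now compute (8/13).
Pull out 2^3: since 13 ≡ 5 (mod 8), (2/13) = -1, so (2/13)^3 = -1.
Reached (1/13) = 1. Collecting the sign flips along the way, the symbol is -1.

-1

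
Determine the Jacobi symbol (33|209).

Reciprocity: 33 ≡ 1 and 209 ≡ 1 (mod 4), so (33/209) = +(209/33).
Reduce top mod 33: now compute (11/33).
Reciprocity: 11 ≡ 3 and 33 ≡ 1 (mod 4), so (11/33) = +(33/11).
Reduce top mod 11: now compute (0/11).
Top reduces to 0: gcd > 1, so the symbol is 0.

0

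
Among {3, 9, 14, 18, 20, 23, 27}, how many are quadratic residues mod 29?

(3/29) = -1 → non-residue.
(9/29) = +1 → QR.
(14/29) = -1 → non-residue.
(18/29) = -1 → non-residue.
(20/29) = +1 → QR.
(23/29) = +1 → QR.
(27/29) = -1 → non-residue.
Total quadratic residues among the 7: 3.

3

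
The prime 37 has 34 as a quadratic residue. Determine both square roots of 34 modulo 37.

37 ≡ 1 (mod 4), so we find a root by search.
Trying successive values, 16² = 256 ≡ 34 (mod 37). The other root is 37 − 16 = 21.

16, 21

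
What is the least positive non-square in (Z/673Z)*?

(2/673) = +1, so 2 is a residue.
(3/673) = +1, so 3 is a residue.
(4/673) = +1, so 4 is a residue.
(5/673) = −1, so 5 is the smallest positive non-residue mod 673.

5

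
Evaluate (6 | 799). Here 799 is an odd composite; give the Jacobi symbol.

Pull out 2: since 799 ≡ 7 (mod 8), (2/799) = +1.
Reciprocity: 3 ≡ 3 and 799 ≡ 3 (mod 4), so (3/799) = −(799/3).
Reduce top mod 3: now compute (1/3).
Reached (1/3) = 1. Collecting the sign flips along the way, the symbol is -1.

-1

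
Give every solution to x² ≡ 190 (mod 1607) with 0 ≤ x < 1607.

220, 1387

Since 1607 ≡ 3 (mod 4), a square root of 190 is 190^((1607+1)/4) = 190^402 mod 1607.
Repeated squaring: 190^2≡746, 190^4≡494, 190^8≡1379, 190^16≡560, 190^32≡235, 190^64≡587, 190^128≡671, 190^256≡281 (mod 1607).
190^402 = 190^(256+128+16+2) ≡ 220 (mod 1607).
Check: 220² = 48400 ≡ 190 (mod 1607). The two roots are 220 and 1387.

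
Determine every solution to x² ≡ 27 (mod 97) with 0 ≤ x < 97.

30, 67

97 ≡ 1 (mod 4), so we find a root by search.
Trying successive values, 30² = 900 ≡ 27 (mod 97). The other root is 97 − 30 = 67.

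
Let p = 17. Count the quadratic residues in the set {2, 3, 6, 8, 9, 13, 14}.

(2/17) = +1 → QR.
(3/17) = -1 → non-residue.
(6/17) = -1 → non-residue.
(8/17) = +1 → QR.
(9/17) = +1 → QR.
(13/17) = +1 → QR.
(14/17) = -1 → non-residue.
Total quadratic residues among the 7: 4.

4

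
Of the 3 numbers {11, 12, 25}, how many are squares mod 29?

(11/29) = -1 → non-residue.
(12/29) = -1 → non-residue.
(25/29) = +1 → QR.
Total quadratic residues among the 3: 1.

1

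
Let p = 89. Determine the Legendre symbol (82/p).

-1

Euler's criterion: (82/89) ≡ 82^44 (mod 89).
82^2 ≡ 49 (mod 89)
82^4 ≡ 87 (mod 89)
82^8 ≡ 4 (mod 89)
82^16 ≡ 16 (mod 89)
82^32 ≡ 78 (mod 89)
82^44 = 82^(32+8+4) ≡ 88 (mod 89).
Result is 88 ≡ −1, so (82/89) = −1.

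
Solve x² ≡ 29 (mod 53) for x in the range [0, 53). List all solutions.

20, 33

53 ≡ 1 (mod 4), so we find a root by search.
Trying successive values, 20² = 400 ≡ 29 (mod 53). The other root is 53 − 20 = 33.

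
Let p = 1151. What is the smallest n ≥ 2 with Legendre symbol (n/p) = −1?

13

(2/1151) = +1, so 2 is a residue.
(3/1151) = +1, so 3 is a residue.
(4/1151) = +1, so 4 is a residue.
(5/1151) = +1, so 5 is a residue.
(6/1151) = +1, so 6 is a residue.
(7/1151) = +1, so 7 is a residue.
(8/1151) = +1, so 8 is a residue.
(9/1151) = +1, so 9 is a residue.
(10/1151) = +1, so 10 is a residue.
(11/1151) = +1, so 11 is a residue.
(12/1151) = +1, so 12 is a residue.
(13/1151) = −1, so 13 is the smallest positive non-residue mod 1151.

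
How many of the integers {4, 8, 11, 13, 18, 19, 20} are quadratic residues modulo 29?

3

(4/29) = +1 → QR.
(8/29) = -1 → non-residue.
(11/29) = -1 → non-residue.
(13/29) = +1 → QR.
(18/29) = -1 → non-residue.
(19/29) = -1 → non-residue.
(20/29) = +1 → QR.
Total quadratic residues among the 7: 3.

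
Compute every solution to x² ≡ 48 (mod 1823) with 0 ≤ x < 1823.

778, 1045

Since 1823 ≡ 3 (mod 4), a square root of 48 is 48^((1823+1)/4) = 48^456 mod 1823.
Repeated squaring: 48^2≡481, 48^4≡1663, 48^8≡78, 48^16≡615, 48^32≡864, 48^64≡889, 48^128≡962, 48^256≡1183 (mod 1823).
48^456 = 48^(256+128+64+8) ≡ 778 (mod 1823).
Check: 778² = 605284 ≡ 48 (mod 1823). The two roots are 778 and 1045.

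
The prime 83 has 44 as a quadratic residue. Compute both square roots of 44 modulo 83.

25, 58

Since 83 ≡ 3 (mod 4), a square root of 44 is 44^((83+1)/4) = 44^21 mod 83.
Repeated squaring: 44^2≡27, 44^4≡65, 44^8≡75, 44^16≡64 (mod 83).
44^21 = 44^(16+4+1) ≡ 25 (mod 83).
Check: 25² = 625 ≡ 44 (mod 83). The two roots are 25 and 58.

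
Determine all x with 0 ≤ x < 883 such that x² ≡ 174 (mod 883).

Since 883 ≡ 3 (mod 4), a square root of 174 is 174^((883+1)/4) = 174^221 mod 883.
Repeated squaring: 174^2≡254, 174^4≡57, 174^8≡600, 174^16≡619, 174^32≡822, 174^64≡189, 174^128≡401 (mod 883).
174^221 = 174^(128+64+16+8+4+1) ≡ 140 (mod 883).
Check: 140² = 19600 ≡ 174 (mod 883). The two roots are 140 and 743.

140, 743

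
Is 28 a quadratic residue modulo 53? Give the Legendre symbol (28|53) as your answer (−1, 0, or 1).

1

Pull out 2^2: since 53 ≡ 5 (mod 8), (2/53) = -1, so (2/53)^2 = +1.
Reciprocity: 7 ≡ 3 and 53 ≡ 1 (mod 4), so (7/53) = +(53/7).
Reduce top mod 7: now compute (4/7).
Pull out 2^2: since 7 ≡ 7 (mod 8), (2/7) = +1, so (2/7)^2 = +1.
Reached (1/7) = 1. Collecting the sign flips along the way, the symbol is +1.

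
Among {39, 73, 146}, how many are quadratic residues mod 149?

2

(39/149) = +1 → QR.
(73/149) = +1 → QR.
(146/149) = -1 → non-residue.
Total quadratic residues among the 3: 2.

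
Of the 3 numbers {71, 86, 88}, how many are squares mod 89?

(71/89) = +1 → QR.
(86/89) = -1 → non-residue.
(88/89) = +1 → QR.
Total quadratic residues among the 3: 2.

2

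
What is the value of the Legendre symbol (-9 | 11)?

Euler's criterion: (-9/11) ≡ 2^5 (mod 11).
2^2 ≡ 4 (mod 11)
2^4 ≡ 5 (mod 11)
2^5 = 2^(4+1) ≡ 10 (mod 11).
Result is 10 ≡ −1, so (-9/11) = −1.

-1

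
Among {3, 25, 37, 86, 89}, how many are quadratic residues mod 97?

(3/97) = +1 → QR.
(25/97) = +1 → QR.
(37/97) = -1 → non-residue.
(86/97) = +1 → QR.
(89/97) = +1 → QR.
Total quadratic residues among the 5: 4.

4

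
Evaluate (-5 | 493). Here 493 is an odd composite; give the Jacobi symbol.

First reduce: -5 ≡ 488 (mod 493).
Pull out 2^3: since 493 ≡ 5 (mod 8), (2/493) = -1, so (2/493)^3 = -1.
Reciprocity: 61 ≡ 1 and 493 ≡ 1 (mod 4), so (61/493) = +(493/61).
Reduce top mod 61: now compute (5/61).
Reciprocity: 5 ≡ 1 and 61 ≡ 1 (mod 4), so (5/61) = +(61/5).
Reduce top mod 5: now compute (1/5).
Reached (1/5) = 1. Collecting the sign flips along the way, the symbol is -1.

-1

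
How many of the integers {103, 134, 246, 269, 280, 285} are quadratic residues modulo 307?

(103/307) = +1 → QR.
(134/307) = +1 → QR.
(246/307) = +1 → QR.
(269/307) = +1 → QR.
(280/307) = +1 → QR.
(285/307) = +1 → QR.
Total quadratic residues among the 6: 6.

6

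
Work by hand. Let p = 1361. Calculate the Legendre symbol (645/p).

1

Reciprocity: 645 ≡ 1 and 1361 ≡ 1 (mod 4), so (645/1361) = +(1361/645).
Reduce top mod 645: now compute (71/645).
Reciprocity: 71 ≡ 3 and 645 ≡ 1 (mod 4), so (71/645) = +(645/71).
Reduce top mod 71: now compute (6/71).
Pull out 2: since 71 ≡ 7 (mod 8), (2/71) = +1.
Reciprocity: 3 ≡ 3 and 71 ≡ 3 (mod 4), so (3/71) = −(71/3).
Reduce top mod 3: now compute (2/3).
Pull out 2: since 3 ≡ 3 (mod 8), (2/3) = -1.
Reached (1/3) = 1. Collecting the sign flips along the way, the symbol is +1.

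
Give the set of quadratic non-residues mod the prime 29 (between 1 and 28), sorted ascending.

Square k = 1,…,14 (k and 29−k give the same square):
1²=1, 2²=4, 3²=9, 4²=16, 5²=25, 6²≡7, 7²≡20, 8²≡6, 9²≡23, 10²≡13, 11²≡5, 12²≡28, 13²≡24, 14²≡22 (mod 29).
The residues are {1, 4, 5, 6, 7, 9, 13, 16, 20, 22, 23, 24, 25, 28}; the non-residues are the remaining 14 nonzero classes.

2 3 8 10 11 12 14 15 17 18 19 21 26 27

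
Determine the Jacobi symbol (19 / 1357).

-1

Reciprocity: 19 ≡ 3 and 1357 ≡ 1 (mod 4), so (19/1357) = +(1357/19).
Reduce top mod 19: now compute (8/19).
Pull out 2^3: since 19 ≡ 3 (mod 8), (2/19) = -1, so (2/19)^3 = -1.
Reached (1/19) = 1. Collecting the sign flips along the way, the symbol is -1.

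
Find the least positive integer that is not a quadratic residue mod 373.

2

(2/373) = −1, so 2 is the smallest positive non-residue mod 373.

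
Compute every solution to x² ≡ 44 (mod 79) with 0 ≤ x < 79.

Since 79 ≡ 3 (mod 4), a square root of 44 is 44^((79+1)/4) = 44^20 mod 79.
Repeated squaring: 44^2≡40, 44^4≡20, 44^8≡5, 44^16≡25 (mod 79).
44^20 = 44^(16+4) ≡ 26 (mod 79).
Check: 26² = 676 ≡ 44 (mod 79). The two roots are 26 and 53.

26, 53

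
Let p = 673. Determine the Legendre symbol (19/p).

Euler's criterion: (19/673) ≡ 19^336 (mod 673).
19^2 ≡ 361 (mod 673)
19^4 ≡ 432 (mod 673)
19^8 ≡ 203 (mod 673)
19^16 ≡ 156 (mod 673)
19^32 ≡ 108 (mod 673)
19^64 ≡ 223 (mod 673)
19^128 ≡ 600 (mod 673)
19^256 ≡ 618 (mod 673)
19^336 = 19^(256+64+16) ≡ 672 (mod 673).
Result is 672 ≡ −1, so (19/673) = −1.

-1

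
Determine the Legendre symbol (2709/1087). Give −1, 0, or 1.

-1

Euler's criterion: (2709/1087) ≡ 535^543 (mod 1087).
535^2 ≡ 344 (mod 1087)
535^4 ≡ 940 (mod 1087)
535^8 ≡ 956 (mod 1087)
535^16 ≡ 856 (mod 1087)
535^32 ≡ 98 (mod 1087)
535^64 ≡ 908 (mod 1087)
535^128 ≡ 518 (mod 1087)
535^256 ≡ 922 (mod 1087)
535^512 ≡ 50 (mod 1087)
535^543 = 535^(512+16+8+4+2+1) ≡ 1086 (mod 1087).
Result is 1086 ≡ −1, so (2709/1087) = −1.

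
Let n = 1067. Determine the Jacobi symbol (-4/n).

-1

First reduce: -4 ≡ 1063 (mod 1067).
Reciprocity: 1063 ≡ 3 and 1067 ≡ 3 (mod 4), so (1063/1067) = −(1067/1063).
Reduce top mod 1063: now compute (4/1063).
Pull out 2^2: since 1063 ≡ 7 (mod 8), (2/1063) = +1, so (2/1063)^2 = +1.
Reached (1/1063) = 1. Collecting the sign flips along the way, the symbol is -1.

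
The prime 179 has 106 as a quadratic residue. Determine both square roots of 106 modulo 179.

74, 105

Since 179 ≡ 3 (mod 4), a square root of 106 is 106^((179+1)/4) = 106^45 mod 179.
Repeated squaring: 106^2≡138, 106^4≡70, 106^8≡67, 106^16≡14, 106^32≡17 (mod 179).
106^45 = 106^(32+8+4+1) ≡ 74 (mod 179).
Check: 74² = 5476 ≡ 106 (mod 179). The two roots are 74 and 105.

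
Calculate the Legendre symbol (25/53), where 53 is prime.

1

Reciprocity: 25 ≡ 1 and 53 ≡ 1 (mod 4), so (25/53) = +(53/25).
Reduce top mod 25: now compute (3/25).
Reciprocity: 3 ≡ 3 and 25 ≡ 1 (mod 4), so (3/25) = +(25/3).
Reduce top mod 3: now compute (1/3).
Reached (1/3) = 1. Collecting the sign flips along the way, the symbol is +1.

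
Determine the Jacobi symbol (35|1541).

Reciprocity: 35 ≡ 3 and 1541 ≡ 1 (mod 4), so (35/1541) = +(1541/35).
Reduce top mod 35: now compute (1/35).
Reached (1/35) = 1. Collecting the sign flips along the way, the symbol is +1.

1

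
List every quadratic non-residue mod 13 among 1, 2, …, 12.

2, 5, 6, 7, 8, 11

Square k = 1,…,6 (k and 13−k give the same square):
1²=1, 2²=4, 3²=9, 4²≡3, 5²≡12, 6²≡10 (mod 13).
The residues are {1, 3, 4, 9, 10, 12}; the non-residues are the remaining 6 nonzero classes.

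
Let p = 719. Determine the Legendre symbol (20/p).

1

Pull out 2^2: since 719 ≡ 7 (mod 8), (2/719) = +1, so (2/719)^2 = +1.
Reciprocity: 5 ≡ 1 and 719 ≡ 3 (mod 4), so (5/719) = +(719/5).
Reduce top mod 5: now compute (4/5).
Pull out 2^2: since 5 ≡ 5 (mod 8), (2/5) = -1, so (2/5)^2 = +1.
Reached (1/5) = 1. Collecting the sign flips along the way, the symbol is +1.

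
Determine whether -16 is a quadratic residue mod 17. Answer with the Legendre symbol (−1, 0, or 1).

First reduce: -16 ≡ 1 (mod 17).
Reached (1/17) = 1. Collecting the sign flips along the way, the symbol is +1.

1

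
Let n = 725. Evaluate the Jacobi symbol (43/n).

-1

Reciprocity: 43 ≡ 3 and 725 ≡ 1 (mod 4), so (43/725) = +(725/43).
Reduce top mod 43: now compute (37/43).
Reciprocity: 37 ≡ 1 and 43 ≡ 3 (mod 4), so (37/43) = +(43/37).
Reduce top mod 37: now compute (6/37).
Pull out 2: since 37 ≡ 5 (mod 8), (2/37) = -1.
Reciprocity: 3 ≡ 3 and 37 ≡ 1 (mod 4), so (3/37) = +(37/3).
Reduce top mod 3: now compute (1/3).
Reached (1/3) = 1. Collecting the sign flips along the way, the symbol is -1.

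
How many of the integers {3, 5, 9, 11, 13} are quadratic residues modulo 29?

3

(3/29) = -1 → non-residue.
(5/29) = +1 → QR.
(9/29) = +1 → QR.
(11/29) = -1 → non-residue.
(13/29) = +1 → QR.
Total quadratic residues among the 5: 3.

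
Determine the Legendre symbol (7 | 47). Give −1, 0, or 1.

Reciprocity: 7 ≡ 3 and 47 ≡ 3 (mod 4), so (7/47) = −(47/7).
Reduce top mod 7: now compute (5/7).
Reciprocity: 5 ≡ 1 and 7 ≡ 3 (mod 4), so (5/7) = +(7/5).
Reduce top mod 5: now compute (2/5).
Pull out 2: since 5 ≡ 5 (mod 8), (2/5) = -1.
Reached (1/5) = 1. Collecting the sign flips along the way, the symbol is +1.

1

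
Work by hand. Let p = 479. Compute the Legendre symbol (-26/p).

Euler's criterion: (-26/479) ≡ 453^239 (mod 479).
453^2 ≡ 197 (mod 479)
453^4 ≡ 10 (mod 479)
453^8 ≡ 100 (mod 479)
453^16 ≡ 420 (mod 479)
453^32 ≡ 128 (mod 479)
453^64 ≡ 98 (mod 479)
453^128 ≡ 24 (mod 479)
453^239 = 453^(128+64+32+8+4+2+1) ≡ 1 (mod 479).
Result is 1, so (-26/479) = 1.

1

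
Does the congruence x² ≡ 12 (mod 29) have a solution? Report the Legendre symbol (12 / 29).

-1

Pull out 2^2: since 29 ≡ 5 (mod 8), (2/29) = -1, so (2/29)^2 = +1.
Reciprocity: 3 ≡ 3 and 29 ≡ 1 (mod 4), so (3/29) = +(29/3).
Reduce top mod 3: now compute (2/3).
Pull out 2: since 3 ≡ 3 (mod 8), (2/3) = -1.
Reached (1/3) = 1. Collecting the sign flips along the way, the symbol is -1.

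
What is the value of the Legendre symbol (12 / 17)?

-1

Pull out 2^2: since 17 ≡ 1 (mod 8), (2/17) = +1, so (2/17)^2 = +1.
Reciprocity: 3 ≡ 3 and 17 ≡ 1 (mod 4), so (3/17) = +(17/3).
Reduce top mod 3: now compute (2/3).
Pull out 2: since 3 ≡ 3 (mod 8), (2/3) = -1.
Reached (1/3) = 1. Collecting the sign flips along the way, the symbol is -1.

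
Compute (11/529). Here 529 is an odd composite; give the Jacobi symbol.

1

Reciprocity: 11 ≡ 3 and 529 ≡ 1 (mod 4), so (11/529) = +(529/11).
Reduce top mod 11: now compute (1/11).
Reached (1/11) = 1. Collecting the sign flips along the way, the symbol is +1.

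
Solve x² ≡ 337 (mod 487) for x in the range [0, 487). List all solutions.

Since 487 ≡ 3 (mod 4), a square root of 337 is 337^((487+1)/4) = 337^122 mod 487.
Repeated squaring: 337^2≡98, 337^4≡351, 337^8≡477, 337^16≡100, 337^32≡260, 337^64≡394 (mod 487).
337^122 = 337^(64+32+16+8+2) ≡ 270 (mod 487).
Check: 270² = 72900 ≡ 337 (mod 487). The two roots are 217 and 270.

217, 270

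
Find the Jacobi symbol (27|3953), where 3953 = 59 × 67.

Reciprocity: 27 ≡ 3 and 3953 ≡ 1 (mod 4), so (27/3953) = +(3953/27).
Reduce top mod 27: now compute (11/27).
Reciprocity: 11 ≡ 3 and 27 ≡ 3 (mod 4), so (11/27) = −(27/11).
Reduce top mod 11: now compute (5/11).
Reciprocity: 5 ≡ 1 and 11 ≡ 3 (mod 4), so (5/11) = +(11/5).
Reduce top mod 5: now compute (1/5).
Reached (1/5) = 1. Collecting the sign flips along the way, the symbol is -1.

-1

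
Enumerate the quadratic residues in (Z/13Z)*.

1, 3, 4, 9, 10, 12

Square k = 1,…,6 (k and 13−k give the same square):
1²=1, 2²=4, 3²=9, 4²≡3, 5²≡12, 6²≡10 (mod 13).
So the quadratic residues mod 13 are {1, 3, 4, 9, 10, 12}.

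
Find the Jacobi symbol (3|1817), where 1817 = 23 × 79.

Reciprocity: 3 ≡ 3 and 1817 ≡ 1 (mod 4), so (3/1817) = +(1817/3).
Reduce top mod 3: now compute (2/3).
Pull out 2: since 3 ≡ 3 (mod 8), (2/3) = -1.
Reached (1/3) = 1. Collecting the sign flips along the way, the symbol is -1.

-1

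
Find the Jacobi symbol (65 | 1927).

-1

Reciprocity: 65 ≡ 1 and 1927 ≡ 3 (mod 4), so (65/1927) = +(1927/65).
Reduce top mod 65: now compute (42/65).
Pull out 2: since 65 ≡ 1 (mod 8), (2/65) = +1.
Reciprocity: 21 ≡ 1 and 65 ≡ 1 (mod 4), so (21/65) = +(65/21).
Reduce top mod 21: now compute (2/21).
Pull out 2: since 21 ≡ 5 (mod 8), (2/21) = -1.
Reached (1/21) = 1. Collecting the sign flips along the way, the symbol is -1.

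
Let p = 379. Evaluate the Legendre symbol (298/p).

Euler's criterion: (298/379) ≡ 298^189 (mod 379).
298^2 ≡ 118 (mod 379)
298^4 ≡ 280 (mod 379)
298^8 ≡ 326 (mod 379)
298^16 ≡ 156 (mod 379)
298^32 ≡ 80 (mod 379)
298^64 ≡ 336 (mod 379)
298^128 ≡ 333 (mod 379)
298^189 = 298^(128+32+16+8+4+1) ≡ 378 (mod 379).
Result is 378 ≡ −1, so (298/379) = −1.

-1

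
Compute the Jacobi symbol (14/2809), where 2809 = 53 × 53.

Pull out 2: since 2809 ≡ 1 (mod 8), (2/2809) = +1.
Reciprocity: 7 ≡ 3 and 2809 ≡ 1 (mod 4), so (7/2809) = +(2809/7).
Reduce top mod 7: now compute (2/7).
Pull out 2: since 7 ≡ 7 (mod 8), (2/7) = +1.
Reached (1/7) = 1. Collecting the sign flips along the way, the symbol is +1.

1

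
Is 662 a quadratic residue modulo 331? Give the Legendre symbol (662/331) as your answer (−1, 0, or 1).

First reduce: 662 ≡ 0 (mod 331).
Top reduces to 0: gcd > 1, so the symbol is 0.

0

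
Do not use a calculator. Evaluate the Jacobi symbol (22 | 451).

Pull out 2: since 451 ≡ 3 (mod 8), (2/451) = -1.
Reciprocity: 11 ≡ 3 and 451 ≡ 3 (mod 4), so (11/451) = −(451/11).
Reduce top mod 11: now compute (0/11).
Top reduces to 0: gcd > 1, so the symbol is 0.

0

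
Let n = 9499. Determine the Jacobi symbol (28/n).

Pull out 2^2: since 9499 ≡ 3 (mod 8), (2/9499) = -1, so (2/9499)^2 = +1.
Reciprocity: 7 ≡ 3 and 9499 ≡ 3 (mod 4), so (7/9499) = −(9499/7).
Reduce top mod 7: now compute (0/7).
Top reduces to 0: gcd > 1, so the symbol is 0.

0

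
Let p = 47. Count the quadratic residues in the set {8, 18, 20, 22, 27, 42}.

4

(8/47) = +1 → QR.
(18/47) = +1 → QR.
(20/47) = -1 → non-residue.
(22/47) = -1 → non-residue.
(27/47) = +1 → QR.
(42/47) = +1 → QR.
Total quadratic residues among the 6: 4.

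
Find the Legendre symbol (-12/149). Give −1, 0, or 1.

Euler's criterion: (-12/149) ≡ 137^74 (mod 149).
137^2 ≡ 144 (mod 149)
137^4 ≡ 25 (mod 149)
137^8 ≡ 29 (mod 149)
137^16 ≡ 96 (mod 149)
137^32 ≡ 127 (mod 149)
137^64 ≡ 37 (mod 149)
137^74 = 137^(64+8+2) ≡ 148 (mod 149).
Result is 148 ≡ −1, so (-12/149) = −1.

-1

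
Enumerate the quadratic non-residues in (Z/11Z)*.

Square k = 1,…,5 (k and 11−k give the same square):
1²=1, 2²=4, 3²=9, 4²≡5, 5²≡3 (mod 11).
The residues are {1, 3, 4, 5, 9}; the non-residues are the remaining 5 nonzero classes.

2, 6, 7, 8, 10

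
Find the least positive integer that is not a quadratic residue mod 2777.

(2/2777) = +1, so 2 is a residue.
(3/2777) = −1, so 3 is the smallest positive non-residue mod 2777.

3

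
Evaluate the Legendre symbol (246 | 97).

-1

First reduce: 246 ≡ 52 (mod 97).
Pull out 2^2: since 97 ≡ 1 (mod 8), (2/97) = +1, so (2/97)^2 = +1.
Reciprocity: 13 ≡ 1 and 97 ≡ 1 (mod 4), so (13/97) = +(97/13).
Reduce top mod 13: now compute (6/13).
Pull out 2: since 13 ≡ 5 (mod 8), (2/13) = -1.
Reciprocity: 3 ≡ 3 and 13 ≡ 1 (mod 4), so (3/13) = +(13/3).
Reduce top mod 3: now compute (1/3).
Reached (1/3) = 1. Collecting the sign flips along the way, the symbol is -1.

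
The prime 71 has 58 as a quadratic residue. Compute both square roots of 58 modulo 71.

Since 71 ≡ 3 (mod 4), a square root of 58 is 58^((71+1)/4) = 58^18 mod 71.
Repeated squaring: 58^2≡27, 58^4≡19, 58^8≡6, 58^16≡36 (mod 71).
58^18 = 58^(16+2) ≡ 49 (mod 71).
Check: 49² = 2401 ≡ 58 (mod 71). The two roots are 22 and 49.

22, 49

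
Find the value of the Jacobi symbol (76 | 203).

Pull out 2^2: since 203 ≡ 3 (mod 8), (2/203) = -1, so (2/203)^2 = +1.
Reciprocity: 19 ≡ 3 and 203 ≡ 3 (mod 4), so (19/203) = −(203/19).
Reduce top mod 19: now compute (13/19).
Reciprocity: 13 ≡ 1 and 19 ≡ 3 (mod 4), so (13/19) = +(19/13).
Reduce top mod 13: now compute (6/13).
Pull out 2: since 13 ≡ 5 (mod 8), (2/13) = -1.
Reciprocity: 3 ≡ 3 and 13 ≡ 1 (mod 4), so (3/13) = +(13/3).
Reduce top mod 3: now compute (1/3).
Reached (1/3) = 1. Collecting the sign flips along the way, the symbol is +1.

1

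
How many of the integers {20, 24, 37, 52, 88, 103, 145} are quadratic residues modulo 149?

6

(20/149) = +1 → QR.
(24/149) = +1 → QR.
(37/149) = +1 → QR.
(52/149) = -1 → non-residue.
(88/149) = +1 → QR.
(103/149) = +1 → QR.
(145/149) = +1 → QR.
Total quadratic residues among the 7: 6.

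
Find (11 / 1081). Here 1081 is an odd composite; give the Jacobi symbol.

Reciprocity: 11 ≡ 3 and 1081 ≡ 1 (mod 4), so (11/1081) = +(1081/11).
Reduce top mod 11: now compute (3/11).
Reciprocity: 3 ≡ 3 and 11 ≡ 3 (mod 4), so (3/11) = −(11/3).
Reduce top mod 3: now compute (2/3).
Pull out 2: since 3 ≡ 3 (mod 8), (2/3) = -1.
Reached (1/3) = 1. Collecting the sign flips along the way, the symbol is +1.

1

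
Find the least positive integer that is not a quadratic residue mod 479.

13

(2/479) = +1, so 2 is a residue.
(3/479) = +1, so 3 is a residue.
(4/479) = +1, so 4 is a residue.
(5/479) = +1, so 5 is a residue.
(6/479) = +1, so 6 is a residue.
(7/479) = +1, so 7 is a residue.
(8/479) = +1, so 8 is a residue.
(9/479) = +1, so 9 is a residue.
(10/479) = +1, so 10 is a residue.
(11/479) = +1, so 11 is a residue.
(12/479) = +1, so 12 is a residue.
(13/479) = −1, so 13 is the smallest positive non-residue mod 479.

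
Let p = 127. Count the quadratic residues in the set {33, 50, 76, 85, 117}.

3

(33/127) = -1 → non-residue.
(50/127) = +1 → QR.
(76/127) = +1 → QR.
(85/127) = -1 → non-residue.
(117/127) = +1 → QR.
Total quadratic residues among the 5: 3.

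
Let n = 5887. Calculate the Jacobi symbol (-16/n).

-1

First reduce: -16 ≡ 5871 (mod 5887).
Reciprocity: 5871 ≡ 3 and 5887 ≡ 3 (mod 4), so (5871/5887) = −(5887/5871).
Reduce top mod 5871: now compute (16/5871).
Pull out 2^4: since 5871 ≡ 7 (mod 8), (2/5871) = +1, so (2/5871)^4 = +1.
Reached (1/5871) = 1. Collecting the sign flips along the way, the symbol is -1.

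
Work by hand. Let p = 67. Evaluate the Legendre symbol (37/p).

1

Reciprocity: 37 ≡ 1 and 67 ≡ 3 (mod 4), so (37/67) = +(67/37).
Reduce top mod 37: now compute (30/37).
Pull out 2: since 37 ≡ 5 (mod 8), (2/37) = -1.
Reciprocity: 15 ≡ 3 and 37 ≡ 1 (mod 4), so (15/37) = +(37/15).
Reduce top mod 15: now compute (7/15).
Reciprocity: 7 ≡ 3 and 15 ≡ 3 (mod 4), so (7/15) = −(15/7).
Reduce top mod 7: now compute (1/7).
Reached (1/7) = 1. Collecting the sign flips along the way, the symbol is +1.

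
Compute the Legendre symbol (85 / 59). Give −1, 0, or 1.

First reduce: 85 ≡ 26 (mod 59).
Pull out 2: since 59 ≡ 3 (mod 8), (2/59) = -1.
Reciprocity: 13 ≡ 1 and 59 ≡ 3 (mod 4), so (13/59) = +(59/13).
Reduce top mod 13: now compute (7/13).
Reciprocity: 7 ≡ 3 and 13 ≡ 1 (mod 4), so (7/13) = +(13/7).
Reduce top mod 7: now compute (6/7).
Pull out 2: since 7 ≡ 7 (mod 8), (2/7) = +1.
Reciprocity: 3 ≡ 3 and 7 ≡ 3 (mod 4), so (3/7) = −(7/3).
Reduce top mod 3: now compute (1/3).
Reached (1/3) = 1. Collecting the sign flips along the way, the symbol is +1.

1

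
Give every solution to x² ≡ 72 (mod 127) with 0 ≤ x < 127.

31, 96

Since 127 ≡ 3 (mod 4), a square root of 72 is 72^((127+1)/4) = 72^32 mod 127.
Repeated squaring: 72^2≡104, 72^4≡21, 72^8≡60, 72^16≡44, 72^32≡31 (mod 127).
72^32 = 72^(32) ≡ 31 (mod 127).
Check: 31² = 961 ≡ 72 (mod 127). The two roots are 31 and 96.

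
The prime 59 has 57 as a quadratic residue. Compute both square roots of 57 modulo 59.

Since 59 ≡ 3 (mod 4), a square root of 57 is 57^((59+1)/4) = 57^15 mod 59.
Repeated squaring: 57^2≡4, 57^4≡16, 57^8≡20 (mod 59).
57^15 = 57^(8+4+2+1) ≡ 36 (mod 59).
Check: 36² = 1296 ≡ 57 (mod 59). The two roots are 23 and 36.

23, 36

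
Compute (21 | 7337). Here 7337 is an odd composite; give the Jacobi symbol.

Reciprocity: 21 ≡ 1 and 7337 ≡ 1 (mod 4), so (21/7337) = +(7337/21).
Reduce top mod 21: now compute (8/21).
Pull out 2^3: since 21 ≡ 5 (mod 8), (2/21) = -1, so (2/21)^3 = -1.
Reached (1/21) = 1. Collecting the sign flips along the way, the symbol is -1.

-1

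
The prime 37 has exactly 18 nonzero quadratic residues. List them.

1, 3, 4, 7, 9, 10, 11, 12, 16, 21, 25, 26, 27, 28, 30, 33, 34, 36

Square k = 1,…,18 (k and 37−k give the same square):
1²=1, 2²=4, 3²=9, 4²=16, 5²=25, 6²=36, 7²≡12, 8²≡27, 9²≡7, 10²≡26, 11²≡10, 12²≡33, 13²≡21, 14²≡11, 15²≡3, 16²≡34, 17²≡30, 18²≡28 (mod 37).
So the quadratic residues mod 37 are {1, 3, 4, 7, 9, 10, 11, 12, 16, 21, 25, 26, 27, 28, 30, 33, 34, 36}.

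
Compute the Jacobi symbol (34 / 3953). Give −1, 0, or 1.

Pull out 2: since 3953 ≡ 1 (mod 8), (2/3953) = +1.
Reciprocity: 17 ≡ 1 and 3953 ≡ 1 (mod 4), so (17/3953) = +(3953/17).
Reduce top mod 17: now compute (9/17).
Reciprocity: 9 ≡ 1 and 17 ≡ 1 (mod 4), so (9/17) = +(17/9).
Reduce top mod 9: now compute (8/9).
Pull out 2^3: since 9 ≡ 1 (mod 8), (2/9) = +1, so (2/9)^3 = +1.
Reached (1/9) = 1. Collecting the sign flips along the way, the symbol is +1.

1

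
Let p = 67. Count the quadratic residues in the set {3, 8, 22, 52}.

(3/67) = -1 → non-residue.
(8/67) = -1 → non-residue.
(22/67) = +1 → QR.
(52/67) = -1 → non-residue.
Total quadratic residues among the 4: 1.

1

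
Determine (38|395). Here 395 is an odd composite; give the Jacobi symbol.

Pull out 2: since 395 ≡ 3 (mod 8), (2/395) = -1.
Reciprocity: 19 ≡ 3 and 395 ≡ 3 (mod 4), so (19/395) = −(395/19).
Reduce top mod 19: now compute (15/19).
Reciprocity: 15 ≡ 3 and 19 ≡ 3 (mod 4), so (15/19) = −(19/15).
Reduce top mod 15: now compute (4/15).
Pull out 2^2: since 15 ≡ 7 (mod 8), (2/15) = +1, so (2/15)^2 = +1.
Reached (1/15) = 1. Collecting the sign flips along the way, the symbol is -1.

-1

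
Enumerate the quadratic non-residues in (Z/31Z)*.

3 6 11 12 13 15 17 21 22 23 24 26 27 29 30

Square k = 1,…,15 (k and 31−k give the same square):
1²=1, 2²=4, 3²=9, 4²=16, 5²=25, 6²≡5, 7²≡18, 8²≡2, 9²≡19, 10²≡7, 11²≡28, 12²≡20, 13²≡14, 14²≡10, 15²≡8 (mod 31).
The residues are {1, 2, 4, 5, 7, 8, 9, 10, 14, 16, 18, 19, 20, 25, 28}; the non-residues are the remaining 15 nonzero classes.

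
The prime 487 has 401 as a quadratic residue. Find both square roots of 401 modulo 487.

141, 346

Since 487 ≡ 3 (mod 4), a square root of 401 is 401^((487+1)/4) = 401^122 mod 487.
Repeated squaring: 401^2≡91, 401^4≡2, 401^8≡4, 401^16≡16, 401^32≡256, 401^64≡278 (mod 487).
401^122 = 401^(64+32+16+8+2) ≡ 141 (mod 487).
Check: 141² = 19881 ≡ 401 (mod 487). The two roots are 141 and 346.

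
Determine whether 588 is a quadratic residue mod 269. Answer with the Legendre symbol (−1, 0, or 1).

-1

Euler's criterion: (588/269) ≡ 50^134 (mod 269).
50^2 ≡ 79 (mod 269)
50^4 ≡ 54 (mod 269)
50^8 ≡ 226 (mod 269)
50^16 ≡ 235 (mod 269)
50^32 ≡ 80 (mod 269)
50^64 ≡ 213 (mod 269)
50^128 ≡ 177 (mod 269)
50^134 = 50^(128+4+2) ≡ 268 (mod 269).
Result is 268 ≡ −1, so (588/269) = −1.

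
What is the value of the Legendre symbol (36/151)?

1

Euler's criterion: (36/151) ≡ 36^75 (mod 151).
36^2 ≡ 88 (mod 151)
36^4 ≡ 43 (mod 151)
36^8 ≡ 37 (mod 151)
36^16 ≡ 10 (mod 151)
36^32 ≡ 100 (mod 151)
36^64 ≡ 34 (mod 151)
36^75 = 36^(64+8+2+1) ≡ 1 (mod 151).
Result is 1, so (36/151) = 1.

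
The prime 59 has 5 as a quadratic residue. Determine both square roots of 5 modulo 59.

8, 51

Since 59 ≡ 3 (mod 4), a square root of 5 is 5^((59+1)/4) = 5^15 mod 59.
Repeated squaring: 5^2≡25, 5^4≡35, 5^8≡45 (mod 59).
5^15 = 5^(8+4+2+1) ≡ 51 (mod 59).
Check: 51² = 2601 ≡ 5 (mod 59). The two roots are 8 and 51.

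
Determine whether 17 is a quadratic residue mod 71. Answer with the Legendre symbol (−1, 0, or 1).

Reciprocity: 17 ≡ 1 and 71 ≡ 3 (mod 4), so (17/71) = +(71/17).
Reduce top mod 17: now compute (3/17).
Reciprocity: 3 ≡ 3 and 17 ≡ 1 (mod 4), so (3/17) = +(17/3).
Reduce top mod 3: now compute (2/3).
Pull out 2: since 3 ≡ 3 (mod 8), (2/3) = -1.
Reached (1/3) = 1. Collecting the sign flips along the way, the symbol is -1.

-1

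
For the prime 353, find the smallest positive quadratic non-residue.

3

(2/353) = +1, so 2 is a residue.
(3/353) = −1, so 3 is the smallest positive non-residue mod 353.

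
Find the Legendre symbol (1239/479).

-1

Euler's criterion: (1239/479) ≡ 281^239 (mod 479).
281^2 ≡ 405 (mod 479)
281^4 ≡ 207 (mod 479)
281^8 ≡ 218 (mod 479)
281^16 ≡ 103 (mod 479)
281^32 ≡ 71 (mod 479)
281^64 ≡ 251 (mod 479)
281^128 ≡ 252 (mod 479)
281^239 = 281^(128+64+32+8+4+2+1) ≡ 478 (mod 479).
Result is 478 ≡ −1, so (1239/479) = −1.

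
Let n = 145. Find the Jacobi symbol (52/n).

-1

Pull out 2^2: since 145 ≡ 1 (mod 8), (2/145) = +1, so (2/145)^2 = +1.
Reciprocity: 13 ≡ 1 and 145 ≡ 1 (mod 4), so (13/145) = +(145/13).
Reduce top mod 13: now compute (2/13).
Pull out 2: since 13 ≡ 5 (mod 8), (2/13) = -1.
Reached (1/13) = 1. Collecting the sign flips along the way, the symbol is -1.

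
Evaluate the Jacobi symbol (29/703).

1

Reciprocity: 29 ≡ 1 and 703 ≡ 3 (mod 4), so (29/703) = +(703/29).
Reduce top mod 29: now compute (7/29).
Reciprocity: 7 ≡ 3 and 29 ≡ 1 (mod 4), so (7/29) = +(29/7).
Reduce top mod 7: now compute (1/7).
Reached (1/7) = 1. Collecting the sign flips along the way, the symbol is +1.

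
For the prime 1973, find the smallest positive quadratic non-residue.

2

(2/1973) = −1, so 2 is the smallest positive non-residue mod 1973.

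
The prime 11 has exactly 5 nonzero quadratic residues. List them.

Square k = 1,…,5 (k and 11−k give the same square):
1²=1, 2²=4, 3²=9, 4²≡5, 5²≡3 (mod 11).
So the quadratic residues mod 11 are {1, 3, 4, 5, 9}.

1 3 4 5 9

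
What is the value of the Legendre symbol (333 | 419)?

1

Reciprocity: 333 ≡ 1 and 419 ≡ 3 (mod 4), so (333/419) = +(419/333).
Reduce top mod 333: now compute (86/333).
Pull out 2: since 333 ≡ 5 (mod 8), (2/333) = -1.
Reciprocity: 43 ≡ 3 and 333 ≡ 1 (mod 4), so (43/333) = +(333/43).
Reduce top mod 43: now compute (32/43).
Pull out 2^5: since 43 ≡ 3 (mod 8), (2/43) = -1, so (2/43)^5 = -1.
Reached (1/43) = 1. Collecting the sign flips along the way, the symbol is +1.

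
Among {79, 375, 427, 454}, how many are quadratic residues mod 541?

2

(79/541) = +1 → QR.
(375/541) = +1 → QR.
(427/541) = -1 → non-residue.
(454/541) = -1 → non-residue.
Total quadratic residues among the 4: 2.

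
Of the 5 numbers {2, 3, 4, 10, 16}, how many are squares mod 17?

3

(2/17) = +1 → QR.
(3/17) = -1 → non-residue.
(4/17) = +1 → QR.
(10/17) = -1 → non-residue.
(16/17) = +1 → QR.
Total quadratic residues among the 5: 3.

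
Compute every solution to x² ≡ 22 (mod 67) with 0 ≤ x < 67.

25, 42

Since 67 ≡ 3 (mod 4), a square root of 22 is 22^((67+1)/4) = 22^17 mod 67.
Repeated squaring: 22^2≡15, 22^4≡24, 22^8≡40, 22^16≡59 (mod 67).
22^17 = 22^(16+1) ≡ 25 (mod 67).
Check: 25² = 625 ≡ 22 (mod 67). The two roots are 25 and 42.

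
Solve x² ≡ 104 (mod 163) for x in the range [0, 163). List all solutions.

58, 105

Since 163 ≡ 3 (mod 4), a square root of 104 is 104^((163+1)/4) = 104^41 mod 163.
Repeated squaring: 104^2≡58, 104^4≡104, 104^8≡58, 104^16≡104, 104^32≡58 (mod 163).
104^41 = 104^(32+8+1) ≡ 58 (mod 163).
Check: 58² = 3364 ≡ 104 (mod 163). The two roots are 58 and 105.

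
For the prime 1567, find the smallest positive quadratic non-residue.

3

(2/1567) = +1, so 2 is a residue.
(3/1567) = −1, so 3 is the smallest positive non-residue mod 1567.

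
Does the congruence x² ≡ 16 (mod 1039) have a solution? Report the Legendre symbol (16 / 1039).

1

Pull out 2^4: since 1039 ≡ 7 (mod 8), (2/1039) = +1, so (2/1039)^4 = +1.
Reached (1/1039) = 1. Collecting the sign flips along the way, the symbol is +1.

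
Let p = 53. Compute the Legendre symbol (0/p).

0

Top reduces to 0: gcd > 1, so the symbol is 0.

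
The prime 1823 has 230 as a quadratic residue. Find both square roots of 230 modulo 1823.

808, 1015

Since 1823 ≡ 3 (mod 4), a square root of 230 is 230^((1823+1)/4) = 230^456 mod 1823.
Repeated squaring: 230^2≡33, 230^4≡1089, 230^8≡971, 230^16≡350, 230^32≡359, 230^64≡1271, 230^128≡263, 230^256≡1718 (mod 1823).
230^456 = 230^(256+128+64+8) ≡ 808 (mod 1823).
Check: 808² = 652864 ≡ 230 (mod 1823). The two roots are 808 and 1015.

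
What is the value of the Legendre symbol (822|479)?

1

Euler's criterion: (822/479) ≡ 343^239 (mod 479).
343^2 ≡ 294 (mod 479)
343^4 ≡ 216 (mod 479)
343^8 ≡ 193 (mod 479)
343^16 ≡ 366 (mod 479)
343^32 ≡ 315 (mod 479)
343^64 ≡ 72 (mod 479)
343^128 ≡ 394 (mod 479)
343^239 = 343^(128+64+32+8+4+2+1) ≡ 1 (mod 479).
Result is 1, so (822/479) = 1.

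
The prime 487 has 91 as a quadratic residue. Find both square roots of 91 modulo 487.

86, 401

Since 487 ≡ 3 (mod 4), a square root of 91 is 91^((487+1)/4) = 91^122 mod 487.
Repeated squaring: 91^2≡2, 91^4≡4, 91^8≡16, 91^16≡256, 91^32≡278, 91^64≡338 (mod 487).
91^122 = 91^(64+32+16+8+2) ≡ 401 (mod 487).
Check: 401² = 160801 ≡ 91 (mod 487). The two roots are 86 and 401.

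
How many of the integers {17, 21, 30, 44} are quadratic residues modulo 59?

(17/59) = +1 → QR.
(21/59) = +1 → QR.
(30/59) = -1 → non-residue.
(44/59) = -1 → non-residue.
Total quadratic residues among the 4: 2.

2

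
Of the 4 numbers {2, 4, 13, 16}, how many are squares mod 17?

(2/17) = +1 → QR.
(4/17) = +1 → QR.
(13/17) = +1 → QR.
(16/17) = +1 → QR.
Total quadratic residues among the 4: 4.

4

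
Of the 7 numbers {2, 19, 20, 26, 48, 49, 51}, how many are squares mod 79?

(2/79) = +1 → QR.
(19/79) = +1 → QR.
(20/79) = +1 → QR.
(26/79) = +1 → QR.
(48/79) = -1 → non-residue.
(49/79) = +1 → QR.
(51/79) = +1 → QR.
Total quadratic residues among the 7: 6.

6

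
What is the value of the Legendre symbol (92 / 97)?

Euler's criterion: (92/97) ≡ 92^48 (mod 97).
92^2 ≡ 25 (mod 97)
92^4 ≡ 43 (mod 97)
92^8 ≡ 6 (mod 97)
92^16 ≡ 36 (mod 97)
92^32 ≡ 35 (mod 97)
92^48 = 92^(32+16) ≡ 96 (mod 97).
Result is 96 ≡ −1, so (92/97) = −1.

-1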